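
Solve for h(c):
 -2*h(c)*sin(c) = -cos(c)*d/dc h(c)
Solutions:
 h(c) = C1/cos(c)^2


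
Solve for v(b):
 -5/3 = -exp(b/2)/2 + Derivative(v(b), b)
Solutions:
 v(b) = C1 - 5*b/3 + exp(b/2)


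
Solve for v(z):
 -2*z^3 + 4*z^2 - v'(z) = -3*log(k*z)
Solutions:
 v(z) = C1 - z^4/2 + 4*z^3/3 + 3*z*log(k*z) - 3*z


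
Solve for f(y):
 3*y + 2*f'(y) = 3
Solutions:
 f(y) = C1 - 3*y^2/4 + 3*y/2


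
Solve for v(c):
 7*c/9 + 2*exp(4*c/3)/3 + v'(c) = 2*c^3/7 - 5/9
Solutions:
 v(c) = C1 + c^4/14 - 7*c^2/18 - 5*c/9 - exp(4*c/3)/2


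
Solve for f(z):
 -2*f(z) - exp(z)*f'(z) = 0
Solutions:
 f(z) = C1*exp(2*exp(-z))


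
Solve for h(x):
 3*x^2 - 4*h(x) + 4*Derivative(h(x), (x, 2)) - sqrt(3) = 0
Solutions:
 h(x) = C1*exp(-x) + C2*exp(x) + 3*x^2/4 - sqrt(3)/4 + 3/2


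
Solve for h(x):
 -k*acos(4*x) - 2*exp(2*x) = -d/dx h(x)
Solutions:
 h(x) = C1 + k*(x*acos(4*x) - sqrt(1 - 16*x^2)/4) + exp(2*x)


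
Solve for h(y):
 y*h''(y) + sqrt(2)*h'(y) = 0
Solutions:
 h(y) = C1 + C2*y^(1 - sqrt(2))


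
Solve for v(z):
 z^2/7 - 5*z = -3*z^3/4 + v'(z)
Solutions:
 v(z) = C1 + 3*z^4/16 + z^3/21 - 5*z^2/2


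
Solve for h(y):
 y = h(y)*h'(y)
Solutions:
 h(y) = -sqrt(C1 + y^2)
 h(y) = sqrt(C1 + y^2)


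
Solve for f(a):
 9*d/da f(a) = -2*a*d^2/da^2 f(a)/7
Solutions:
 f(a) = C1 + C2/a^(61/2)


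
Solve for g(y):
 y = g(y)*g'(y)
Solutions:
 g(y) = -sqrt(C1 + y^2)
 g(y) = sqrt(C1 + y^2)


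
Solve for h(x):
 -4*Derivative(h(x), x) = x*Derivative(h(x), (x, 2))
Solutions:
 h(x) = C1 + C2/x^3


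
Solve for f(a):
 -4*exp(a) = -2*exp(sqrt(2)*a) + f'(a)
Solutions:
 f(a) = C1 - 4*exp(a) + sqrt(2)*exp(sqrt(2)*a)


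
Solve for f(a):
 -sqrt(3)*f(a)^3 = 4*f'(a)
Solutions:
 f(a) = -sqrt(2)*sqrt(-1/(C1 - sqrt(3)*a))
 f(a) = sqrt(2)*sqrt(-1/(C1 - sqrt(3)*a))


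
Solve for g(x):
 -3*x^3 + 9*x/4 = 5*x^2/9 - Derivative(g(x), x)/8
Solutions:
 g(x) = C1 + 6*x^4 + 40*x^3/27 - 9*x^2


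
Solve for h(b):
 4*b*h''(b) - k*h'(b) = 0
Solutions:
 h(b) = C1 + b^(re(k)/4 + 1)*(C2*sin(log(b)*Abs(im(k))/4) + C3*cos(log(b)*im(k)/4))


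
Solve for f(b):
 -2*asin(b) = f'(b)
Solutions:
 f(b) = C1 - 2*b*asin(b) - 2*sqrt(1 - b^2)


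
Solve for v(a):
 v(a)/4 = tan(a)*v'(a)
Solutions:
 v(a) = C1*sin(a)^(1/4)


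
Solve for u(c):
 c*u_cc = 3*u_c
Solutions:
 u(c) = C1 + C2*c^4


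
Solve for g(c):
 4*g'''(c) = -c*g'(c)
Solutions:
 g(c) = C1 + Integral(C2*airyai(-2^(1/3)*c/2) + C3*airybi(-2^(1/3)*c/2), c)


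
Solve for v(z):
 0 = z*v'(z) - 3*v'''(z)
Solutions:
 v(z) = C1 + Integral(C2*airyai(3^(2/3)*z/3) + C3*airybi(3^(2/3)*z/3), z)


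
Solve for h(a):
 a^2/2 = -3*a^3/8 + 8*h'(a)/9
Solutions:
 h(a) = C1 + 27*a^4/256 + 3*a^3/16


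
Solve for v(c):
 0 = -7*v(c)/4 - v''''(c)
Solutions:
 v(c) = (C1*sin(7^(1/4)*c/2) + C2*cos(7^(1/4)*c/2))*exp(-7^(1/4)*c/2) + (C3*sin(7^(1/4)*c/2) + C4*cos(7^(1/4)*c/2))*exp(7^(1/4)*c/2)


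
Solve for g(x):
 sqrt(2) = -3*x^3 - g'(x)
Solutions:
 g(x) = C1 - 3*x^4/4 - sqrt(2)*x


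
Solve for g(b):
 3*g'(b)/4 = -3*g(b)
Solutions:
 g(b) = C1*exp(-4*b)


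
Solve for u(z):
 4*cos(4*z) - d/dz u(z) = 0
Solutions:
 u(z) = C1 + sin(4*z)


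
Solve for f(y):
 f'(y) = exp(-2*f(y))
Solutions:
 f(y) = log(-sqrt(C1 + 2*y))
 f(y) = log(C1 + 2*y)/2


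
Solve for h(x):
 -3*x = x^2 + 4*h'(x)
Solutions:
 h(x) = C1 - x^3/12 - 3*x^2/8


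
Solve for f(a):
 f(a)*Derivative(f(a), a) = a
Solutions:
 f(a) = -sqrt(C1 + a^2)
 f(a) = sqrt(C1 + a^2)


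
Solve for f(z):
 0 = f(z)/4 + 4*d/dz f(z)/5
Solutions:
 f(z) = C1*exp(-5*z/16)


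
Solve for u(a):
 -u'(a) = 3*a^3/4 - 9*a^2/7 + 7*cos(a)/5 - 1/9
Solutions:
 u(a) = C1 - 3*a^4/16 + 3*a^3/7 + a/9 - 7*sin(a)/5


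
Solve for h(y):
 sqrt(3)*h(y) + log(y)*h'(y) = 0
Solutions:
 h(y) = C1*exp(-sqrt(3)*li(y))


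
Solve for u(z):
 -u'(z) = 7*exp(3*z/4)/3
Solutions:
 u(z) = C1 - 28*exp(3*z/4)/9


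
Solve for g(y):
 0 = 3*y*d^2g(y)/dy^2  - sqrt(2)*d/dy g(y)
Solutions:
 g(y) = C1 + C2*y^(sqrt(2)/3 + 1)


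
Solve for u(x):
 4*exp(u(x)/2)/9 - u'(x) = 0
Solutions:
 u(x) = 2*log(-1/(C1 + 4*x)) + 2*log(18)


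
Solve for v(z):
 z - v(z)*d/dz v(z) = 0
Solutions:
 v(z) = -sqrt(C1 + z^2)
 v(z) = sqrt(C1 + z^2)


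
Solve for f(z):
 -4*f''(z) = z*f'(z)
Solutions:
 f(z) = C1 + C2*erf(sqrt(2)*z/4)


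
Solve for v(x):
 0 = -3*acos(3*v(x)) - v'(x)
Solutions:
 Integral(1/acos(3*_y), (_y, v(x))) = C1 - 3*x


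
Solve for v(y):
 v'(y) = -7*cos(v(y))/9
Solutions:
 7*y/9 - log(sin(v(y)) - 1)/2 + log(sin(v(y)) + 1)/2 = C1


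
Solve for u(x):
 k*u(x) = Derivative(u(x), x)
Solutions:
 u(x) = C1*exp(k*x)


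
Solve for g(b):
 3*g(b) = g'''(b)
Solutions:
 g(b) = C3*exp(3^(1/3)*b) + (C1*sin(3^(5/6)*b/2) + C2*cos(3^(5/6)*b/2))*exp(-3^(1/3)*b/2)


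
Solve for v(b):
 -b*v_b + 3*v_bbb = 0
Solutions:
 v(b) = C1 + Integral(C2*airyai(3^(2/3)*b/3) + C3*airybi(3^(2/3)*b/3), b)


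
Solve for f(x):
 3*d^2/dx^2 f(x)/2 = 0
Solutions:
 f(x) = C1 + C2*x


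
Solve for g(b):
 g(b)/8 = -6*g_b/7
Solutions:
 g(b) = C1*exp(-7*b/48)


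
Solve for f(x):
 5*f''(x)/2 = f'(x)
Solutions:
 f(x) = C1 + C2*exp(2*x/5)


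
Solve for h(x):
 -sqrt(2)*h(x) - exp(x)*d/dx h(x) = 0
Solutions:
 h(x) = C1*exp(sqrt(2)*exp(-x))


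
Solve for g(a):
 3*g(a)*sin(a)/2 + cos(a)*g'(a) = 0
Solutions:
 g(a) = C1*cos(a)^(3/2)


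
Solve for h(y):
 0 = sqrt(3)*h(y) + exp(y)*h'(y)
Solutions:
 h(y) = C1*exp(sqrt(3)*exp(-y))


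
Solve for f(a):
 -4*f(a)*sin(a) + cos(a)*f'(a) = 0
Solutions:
 f(a) = C1/cos(a)^4


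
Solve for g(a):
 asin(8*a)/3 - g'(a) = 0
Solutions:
 g(a) = C1 + a*asin(8*a)/3 + sqrt(1 - 64*a^2)/24


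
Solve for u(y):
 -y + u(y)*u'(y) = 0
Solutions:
 u(y) = -sqrt(C1 + y^2)
 u(y) = sqrt(C1 + y^2)


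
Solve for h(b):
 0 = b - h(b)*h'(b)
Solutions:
 h(b) = -sqrt(C1 + b^2)
 h(b) = sqrt(C1 + b^2)


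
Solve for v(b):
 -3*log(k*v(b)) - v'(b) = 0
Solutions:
 li(k*v(b))/k = C1 - 3*b


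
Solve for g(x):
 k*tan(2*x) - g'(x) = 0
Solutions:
 g(x) = C1 - k*log(cos(2*x))/2


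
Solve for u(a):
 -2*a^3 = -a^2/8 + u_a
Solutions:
 u(a) = C1 - a^4/2 + a^3/24


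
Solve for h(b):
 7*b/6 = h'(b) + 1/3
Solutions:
 h(b) = C1 + 7*b^2/12 - b/3


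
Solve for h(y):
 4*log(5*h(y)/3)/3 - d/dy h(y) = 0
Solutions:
 3*Integral(1/(-log(_y) - log(5) + log(3)), (_y, h(y)))/4 = C1 - y


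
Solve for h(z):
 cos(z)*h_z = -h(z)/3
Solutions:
 h(z) = C1*(sin(z) - 1)^(1/6)/(sin(z) + 1)^(1/6)


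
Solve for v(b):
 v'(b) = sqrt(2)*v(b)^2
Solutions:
 v(b) = -1/(C1 + sqrt(2)*b)


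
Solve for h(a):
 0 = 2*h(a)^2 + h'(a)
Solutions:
 h(a) = 1/(C1 + 2*a)


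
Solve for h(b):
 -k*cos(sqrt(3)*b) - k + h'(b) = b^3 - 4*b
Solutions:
 h(b) = C1 + b^4/4 - 2*b^2 + b*k + sqrt(3)*k*sin(sqrt(3)*b)/3


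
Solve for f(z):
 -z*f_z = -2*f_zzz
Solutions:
 f(z) = C1 + Integral(C2*airyai(2^(2/3)*z/2) + C3*airybi(2^(2/3)*z/2), z)


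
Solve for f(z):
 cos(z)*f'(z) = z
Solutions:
 f(z) = C1 + Integral(z/cos(z), z)


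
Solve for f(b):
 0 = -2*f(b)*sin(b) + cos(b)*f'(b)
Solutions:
 f(b) = C1/cos(b)^2


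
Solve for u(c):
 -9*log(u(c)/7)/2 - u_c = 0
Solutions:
 -2*Integral(1/(-log(_y) + log(7)), (_y, u(c)))/9 = C1 - c


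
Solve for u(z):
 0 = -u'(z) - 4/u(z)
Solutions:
 u(z) = -sqrt(C1 - 8*z)
 u(z) = sqrt(C1 - 8*z)


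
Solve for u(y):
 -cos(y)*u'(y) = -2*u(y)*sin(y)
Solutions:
 u(y) = C1/cos(y)^2


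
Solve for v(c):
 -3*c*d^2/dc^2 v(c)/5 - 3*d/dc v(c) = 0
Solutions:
 v(c) = C1 + C2/c^4


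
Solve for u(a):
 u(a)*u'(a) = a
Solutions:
 u(a) = -sqrt(C1 + a^2)
 u(a) = sqrt(C1 + a^2)


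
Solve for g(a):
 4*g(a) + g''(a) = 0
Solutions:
 g(a) = C1*sin(2*a) + C2*cos(2*a)


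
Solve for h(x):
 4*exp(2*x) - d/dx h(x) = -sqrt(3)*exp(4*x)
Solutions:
 h(x) = C1 + sqrt(3)*exp(4*x)/4 + 2*exp(2*x)


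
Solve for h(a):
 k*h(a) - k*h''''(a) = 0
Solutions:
 h(a) = C1*exp(-a) + C2*exp(a) + C3*sin(a) + C4*cos(a)


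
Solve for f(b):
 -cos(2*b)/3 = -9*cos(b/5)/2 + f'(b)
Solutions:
 f(b) = C1 + 45*sin(b/5)/2 - sin(2*b)/6


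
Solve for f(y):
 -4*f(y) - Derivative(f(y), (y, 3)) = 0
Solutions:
 f(y) = C3*exp(-2^(2/3)*y) + (C1*sin(2^(2/3)*sqrt(3)*y/2) + C2*cos(2^(2/3)*sqrt(3)*y/2))*exp(2^(2/3)*y/2)


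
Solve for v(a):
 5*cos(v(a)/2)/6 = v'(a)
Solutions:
 -5*a/6 - log(sin(v(a)/2) - 1) + log(sin(v(a)/2) + 1) = C1


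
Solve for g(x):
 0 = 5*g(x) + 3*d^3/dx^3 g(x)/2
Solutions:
 g(x) = C3*exp(-10^(1/3)*3^(2/3)*x/3) + (C1*sin(10^(1/3)*3^(1/6)*x/2) + C2*cos(10^(1/3)*3^(1/6)*x/2))*exp(10^(1/3)*3^(2/3)*x/6)


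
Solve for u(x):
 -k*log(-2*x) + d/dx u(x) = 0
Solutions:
 u(x) = C1 + k*x*log(-x) + k*x*(-1 + log(2))


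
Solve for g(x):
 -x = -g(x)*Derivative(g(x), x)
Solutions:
 g(x) = -sqrt(C1 + x^2)
 g(x) = sqrt(C1 + x^2)


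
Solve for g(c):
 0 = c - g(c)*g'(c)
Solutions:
 g(c) = -sqrt(C1 + c^2)
 g(c) = sqrt(C1 + c^2)


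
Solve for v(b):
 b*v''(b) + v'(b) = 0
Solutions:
 v(b) = C1 + C2*log(b)


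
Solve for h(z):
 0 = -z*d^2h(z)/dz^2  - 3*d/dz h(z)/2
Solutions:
 h(z) = C1 + C2/sqrt(z)


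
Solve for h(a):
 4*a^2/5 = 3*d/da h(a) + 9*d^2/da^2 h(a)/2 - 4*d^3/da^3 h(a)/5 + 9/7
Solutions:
 h(a) = C1 + C2*exp(a*(45 - sqrt(2985))/16) + C3*exp(a*(45 + sqrt(2985))/16) + 4*a^3/45 - 2*a^2/5 + 1439*a/1575


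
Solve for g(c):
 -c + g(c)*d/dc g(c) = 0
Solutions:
 g(c) = -sqrt(C1 + c^2)
 g(c) = sqrt(C1 + c^2)


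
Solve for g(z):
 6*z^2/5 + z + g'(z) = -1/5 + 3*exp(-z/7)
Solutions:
 g(z) = C1 - 2*z^3/5 - z^2/2 - z/5 - 21*exp(-z/7)


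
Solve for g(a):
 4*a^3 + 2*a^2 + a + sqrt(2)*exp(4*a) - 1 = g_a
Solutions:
 g(a) = C1 + a^4 + 2*a^3/3 + a^2/2 - a + sqrt(2)*exp(4*a)/4


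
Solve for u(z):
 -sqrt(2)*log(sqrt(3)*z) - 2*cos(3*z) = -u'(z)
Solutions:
 u(z) = C1 + sqrt(2)*z*(log(z) - 1) + sqrt(2)*z*log(3)/2 + 2*sin(3*z)/3


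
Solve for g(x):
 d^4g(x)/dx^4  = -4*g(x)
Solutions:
 g(x) = (C1*sin(x) + C2*cos(x))*exp(-x) + (C3*sin(x) + C4*cos(x))*exp(x)


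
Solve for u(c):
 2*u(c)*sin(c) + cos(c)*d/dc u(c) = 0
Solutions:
 u(c) = C1*cos(c)^2


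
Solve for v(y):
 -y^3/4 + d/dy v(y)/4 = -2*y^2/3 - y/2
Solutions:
 v(y) = C1 + y^4/4 - 8*y^3/9 - y^2


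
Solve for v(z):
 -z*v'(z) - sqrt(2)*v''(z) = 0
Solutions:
 v(z) = C1 + C2*erf(2^(1/4)*z/2)


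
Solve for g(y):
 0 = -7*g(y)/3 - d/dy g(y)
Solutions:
 g(y) = C1*exp(-7*y/3)


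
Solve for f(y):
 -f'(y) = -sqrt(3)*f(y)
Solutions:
 f(y) = C1*exp(sqrt(3)*y)


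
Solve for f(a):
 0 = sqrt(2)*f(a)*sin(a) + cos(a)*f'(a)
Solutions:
 f(a) = C1*cos(a)^(sqrt(2))


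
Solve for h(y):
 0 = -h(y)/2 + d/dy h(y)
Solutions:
 h(y) = C1*exp(y/2)


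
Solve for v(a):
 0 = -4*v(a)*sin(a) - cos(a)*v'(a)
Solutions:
 v(a) = C1*cos(a)^4


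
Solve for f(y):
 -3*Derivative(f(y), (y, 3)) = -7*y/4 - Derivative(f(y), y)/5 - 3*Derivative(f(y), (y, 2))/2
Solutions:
 f(y) = C1 + C2*exp(y*(15 - sqrt(465))/60) + C3*exp(y*(15 + sqrt(465))/60) - 35*y^2/8 + 525*y/8


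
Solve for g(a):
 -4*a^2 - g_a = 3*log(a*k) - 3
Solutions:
 g(a) = C1 - 4*a^3/3 - 3*a*log(a*k) + 6*a


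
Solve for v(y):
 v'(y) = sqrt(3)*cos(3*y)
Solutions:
 v(y) = C1 + sqrt(3)*sin(3*y)/3


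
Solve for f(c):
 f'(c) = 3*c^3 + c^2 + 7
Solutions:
 f(c) = C1 + 3*c^4/4 + c^3/3 + 7*c


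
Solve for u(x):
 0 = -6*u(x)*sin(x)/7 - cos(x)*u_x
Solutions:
 u(x) = C1*cos(x)^(6/7)


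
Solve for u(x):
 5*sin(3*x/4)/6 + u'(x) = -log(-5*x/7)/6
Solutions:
 u(x) = C1 - x*log(-x)/6 - x*log(5)/6 + x/6 + x*log(7)/6 + 10*cos(3*x/4)/9


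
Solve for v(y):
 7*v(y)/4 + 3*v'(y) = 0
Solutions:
 v(y) = C1*exp(-7*y/12)


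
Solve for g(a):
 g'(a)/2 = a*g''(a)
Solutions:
 g(a) = C1 + C2*a^(3/2)


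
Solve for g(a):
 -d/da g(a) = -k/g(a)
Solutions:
 g(a) = -sqrt(C1 + 2*a*k)
 g(a) = sqrt(C1 + 2*a*k)


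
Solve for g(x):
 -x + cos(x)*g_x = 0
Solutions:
 g(x) = C1 + Integral(x/cos(x), x)


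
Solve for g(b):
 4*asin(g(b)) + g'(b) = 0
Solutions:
 Integral(1/asin(_y), (_y, g(b))) = C1 - 4*b


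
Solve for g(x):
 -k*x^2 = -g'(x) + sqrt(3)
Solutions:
 g(x) = C1 + k*x^3/3 + sqrt(3)*x


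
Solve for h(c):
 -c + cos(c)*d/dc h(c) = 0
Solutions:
 h(c) = C1 + Integral(c/cos(c), c)


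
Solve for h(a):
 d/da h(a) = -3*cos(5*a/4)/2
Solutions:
 h(a) = C1 - 6*sin(5*a/4)/5


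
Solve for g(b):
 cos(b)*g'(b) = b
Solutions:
 g(b) = C1 + Integral(b/cos(b), b)


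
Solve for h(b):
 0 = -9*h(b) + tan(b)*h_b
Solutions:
 h(b) = C1*sin(b)^9


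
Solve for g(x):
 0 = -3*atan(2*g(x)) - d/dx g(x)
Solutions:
 Integral(1/atan(2*_y), (_y, g(x))) = C1 - 3*x


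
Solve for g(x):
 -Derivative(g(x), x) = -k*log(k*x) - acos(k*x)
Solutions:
 g(x) = C1 + k*x*(log(k*x) - 1) + Piecewise((x*acos(k*x) - sqrt(-k^2*x^2 + 1)/k, Ne(k, 0)), (pi*x/2, True))


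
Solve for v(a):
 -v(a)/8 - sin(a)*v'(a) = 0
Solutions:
 v(a) = C1*(cos(a) + 1)^(1/16)/(cos(a) - 1)^(1/16)


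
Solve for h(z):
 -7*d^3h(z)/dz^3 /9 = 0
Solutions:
 h(z) = C1 + C2*z + C3*z^2


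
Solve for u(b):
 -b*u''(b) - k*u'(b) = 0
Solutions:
 u(b) = C1 + b^(1 - re(k))*(C2*sin(log(b)*Abs(im(k))) + C3*cos(log(b)*im(k)))


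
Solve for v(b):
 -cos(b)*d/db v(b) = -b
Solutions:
 v(b) = C1 + Integral(b/cos(b), b)


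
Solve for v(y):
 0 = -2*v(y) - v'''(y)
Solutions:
 v(y) = C3*exp(-2^(1/3)*y) + (C1*sin(2^(1/3)*sqrt(3)*y/2) + C2*cos(2^(1/3)*sqrt(3)*y/2))*exp(2^(1/3)*y/2)


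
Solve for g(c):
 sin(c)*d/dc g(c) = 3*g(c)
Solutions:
 g(c) = C1*(cos(c) - 1)^(3/2)/(cos(c) + 1)^(3/2)


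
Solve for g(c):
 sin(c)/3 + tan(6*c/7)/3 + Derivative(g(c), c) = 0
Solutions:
 g(c) = C1 + 7*log(cos(6*c/7))/18 + cos(c)/3


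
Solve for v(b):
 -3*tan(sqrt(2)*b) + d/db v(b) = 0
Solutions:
 v(b) = C1 - 3*sqrt(2)*log(cos(sqrt(2)*b))/2


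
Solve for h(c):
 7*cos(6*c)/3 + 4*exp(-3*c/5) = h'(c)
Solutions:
 h(c) = C1 + 7*sin(6*c)/18 - 20*exp(-3*c/5)/3


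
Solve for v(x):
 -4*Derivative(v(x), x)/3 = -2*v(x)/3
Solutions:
 v(x) = C1*exp(x/2)


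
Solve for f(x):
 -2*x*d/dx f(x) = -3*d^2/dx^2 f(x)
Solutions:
 f(x) = C1 + C2*erfi(sqrt(3)*x/3)


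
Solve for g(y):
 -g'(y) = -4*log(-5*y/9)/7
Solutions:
 g(y) = C1 + 4*y*log(-y)/7 + 4*y*(-2*log(3) - 1 + log(5))/7


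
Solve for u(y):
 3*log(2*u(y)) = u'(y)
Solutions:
 -Integral(1/(log(_y) + log(2)), (_y, u(y)))/3 = C1 - y


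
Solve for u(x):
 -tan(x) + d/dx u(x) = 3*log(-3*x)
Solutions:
 u(x) = C1 + 3*x*log(-x) - 3*x + 3*x*log(3) - log(cos(x))


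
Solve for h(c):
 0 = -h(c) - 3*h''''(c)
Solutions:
 h(c) = (C1*sin(sqrt(2)*3^(3/4)*c/6) + C2*cos(sqrt(2)*3^(3/4)*c/6))*exp(-sqrt(2)*3^(3/4)*c/6) + (C3*sin(sqrt(2)*3^(3/4)*c/6) + C4*cos(sqrt(2)*3^(3/4)*c/6))*exp(sqrt(2)*3^(3/4)*c/6)


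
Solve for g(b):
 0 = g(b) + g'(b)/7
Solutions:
 g(b) = C1*exp(-7*b)


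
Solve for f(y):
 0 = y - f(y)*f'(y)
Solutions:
 f(y) = -sqrt(C1 + y^2)
 f(y) = sqrt(C1 + y^2)


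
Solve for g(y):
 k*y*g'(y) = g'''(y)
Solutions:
 g(y) = C1 + Integral(C2*airyai(k^(1/3)*y) + C3*airybi(k^(1/3)*y), y)


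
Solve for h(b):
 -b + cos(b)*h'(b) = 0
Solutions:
 h(b) = C1 + Integral(b/cos(b), b)


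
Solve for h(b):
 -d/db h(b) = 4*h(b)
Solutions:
 h(b) = C1*exp(-4*b)


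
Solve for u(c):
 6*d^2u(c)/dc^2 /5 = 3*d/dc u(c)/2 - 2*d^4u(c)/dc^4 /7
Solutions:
 u(c) = C1 + C2*exp(35^(1/3)*c*(-(75 + 11*sqrt(65))^(1/3) + 4*35^(1/3)/(75 + 11*sqrt(65))^(1/3))/20)*sin(sqrt(3)*35^(1/3)*c*(4*35^(1/3)/(75 + 11*sqrt(65))^(1/3) + (75 + 11*sqrt(65))^(1/3))/20) + C3*exp(35^(1/3)*c*(-(75 + 11*sqrt(65))^(1/3) + 4*35^(1/3)/(75 + 11*sqrt(65))^(1/3))/20)*cos(sqrt(3)*35^(1/3)*c*(4*35^(1/3)/(75 + 11*sqrt(65))^(1/3) + (75 + 11*sqrt(65))^(1/3))/20) + C4*exp(-35^(1/3)*c*(-(75 + 11*sqrt(65))^(1/3) + 4*35^(1/3)/(75 + 11*sqrt(65))^(1/3))/10)


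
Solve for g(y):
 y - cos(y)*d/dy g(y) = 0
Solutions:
 g(y) = C1 + Integral(y/cos(y), y)


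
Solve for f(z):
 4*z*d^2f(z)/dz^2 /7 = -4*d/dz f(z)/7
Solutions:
 f(z) = C1 + C2*log(z)


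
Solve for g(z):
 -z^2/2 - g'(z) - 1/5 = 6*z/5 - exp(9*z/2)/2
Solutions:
 g(z) = C1 - z^3/6 - 3*z^2/5 - z/5 + exp(9*z/2)/9


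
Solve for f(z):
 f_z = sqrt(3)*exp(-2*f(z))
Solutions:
 f(z) = log(-sqrt(C1 + 2*sqrt(3)*z))
 f(z) = log(C1 + 2*sqrt(3)*z)/2


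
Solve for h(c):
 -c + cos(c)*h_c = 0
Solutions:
 h(c) = C1 + Integral(c/cos(c), c)


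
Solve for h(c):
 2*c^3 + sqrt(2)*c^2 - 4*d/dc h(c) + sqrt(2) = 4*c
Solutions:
 h(c) = C1 + c^4/8 + sqrt(2)*c^3/12 - c^2/2 + sqrt(2)*c/4


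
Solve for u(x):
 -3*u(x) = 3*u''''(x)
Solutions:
 u(x) = (C1*sin(sqrt(2)*x/2) + C2*cos(sqrt(2)*x/2))*exp(-sqrt(2)*x/2) + (C3*sin(sqrt(2)*x/2) + C4*cos(sqrt(2)*x/2))*exp(sqrt(2)*x/2)


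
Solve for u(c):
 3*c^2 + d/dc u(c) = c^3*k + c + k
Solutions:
 u(c) = C1 + c^4*k/4 - c^3 + c^2/2 + c*k


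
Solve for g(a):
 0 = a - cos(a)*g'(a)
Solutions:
 g(a) = C1 + Integral(a/cos(a), a)


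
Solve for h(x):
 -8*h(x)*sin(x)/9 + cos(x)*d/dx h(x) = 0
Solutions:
 h(x) = C1/cos(x)^(8/9)


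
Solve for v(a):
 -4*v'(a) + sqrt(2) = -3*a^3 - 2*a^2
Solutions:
 v(a) = C1 + 3*a^4/16 + a^3/6 + sqrt(2)*a/4


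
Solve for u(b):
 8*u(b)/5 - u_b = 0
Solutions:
 u(b) = C1*exp(8*b/5)


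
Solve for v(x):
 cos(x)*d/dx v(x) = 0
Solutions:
 v(x) = C1


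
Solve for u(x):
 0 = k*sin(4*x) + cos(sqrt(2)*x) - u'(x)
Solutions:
 u(x) = C1 - k*cos(4*x)/4 + sqrt(2)*sin(sqrt(2)*x)/2


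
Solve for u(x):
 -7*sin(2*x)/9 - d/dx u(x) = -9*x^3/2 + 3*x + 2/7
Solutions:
 u(x) = C1 + 9*x^4/8 - 3*x^2/2 - 2*x/7 + 7*cos(2*x)/18


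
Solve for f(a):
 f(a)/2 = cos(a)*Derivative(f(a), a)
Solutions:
 f(a) = C1*(sin(a) + 1)^(1/4)/(sin(a) - 1)^(1/4)


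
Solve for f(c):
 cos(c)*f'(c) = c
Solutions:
 f(c) = C1 + Integral(c/cos(c), c)


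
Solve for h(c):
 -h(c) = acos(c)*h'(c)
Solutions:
 h(c) = C1*exp(-Integral(1/acos(c), c))


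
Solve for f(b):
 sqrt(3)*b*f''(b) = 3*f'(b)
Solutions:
 f(b) = C1 + C2*b^(1 + sqrt(3))


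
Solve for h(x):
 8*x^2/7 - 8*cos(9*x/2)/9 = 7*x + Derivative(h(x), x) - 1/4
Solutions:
 h(x) = C1 + 8*x^3/21 - 7*x^2/2 + x/4 - 16*sin(9*x/2)/81


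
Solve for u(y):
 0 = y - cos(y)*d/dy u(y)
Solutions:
 u(y) = C1 + Integral(y/cos(y), y)


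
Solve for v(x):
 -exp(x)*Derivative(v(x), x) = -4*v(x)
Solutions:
 v(x) = C1*exp(-4*exp(-x))


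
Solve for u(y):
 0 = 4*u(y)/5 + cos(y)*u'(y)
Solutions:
 u(y) = C1*(sin(y) - 1)^(2/5)/(sin(y) + 1)^(2/5)


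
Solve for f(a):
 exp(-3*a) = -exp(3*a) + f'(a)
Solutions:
 f(a) = C1 + 2*sinh(3*a)/3


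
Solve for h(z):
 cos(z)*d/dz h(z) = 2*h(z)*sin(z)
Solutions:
 h(z) = C1/cos(z)^2


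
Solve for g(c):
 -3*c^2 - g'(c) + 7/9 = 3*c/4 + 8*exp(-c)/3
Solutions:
 g(c) = C1 - c^3 - 3*c^2/8 + 7*c/9 + 8*exp(-c)/3


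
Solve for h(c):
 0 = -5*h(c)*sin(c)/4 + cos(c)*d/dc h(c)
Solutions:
 h(c) = C1/cos(c)^(5/4)


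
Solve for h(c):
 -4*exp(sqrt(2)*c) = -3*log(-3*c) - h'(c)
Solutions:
 h(c) = C1 - 3*c*log(-c) + 3*c*(1 - log(3)) + 2*sqrt(2)*exp(sqrt(2)*c)


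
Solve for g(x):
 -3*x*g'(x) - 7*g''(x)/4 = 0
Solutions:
 g(x) = C1 + C2*erf(sqrt(42)*x/7)


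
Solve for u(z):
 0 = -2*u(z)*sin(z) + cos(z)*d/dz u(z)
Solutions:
 u(z) = C1/cos(z)^2


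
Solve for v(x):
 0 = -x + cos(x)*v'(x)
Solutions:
 v(x) = C1 + Integral(x/cos(x), x)


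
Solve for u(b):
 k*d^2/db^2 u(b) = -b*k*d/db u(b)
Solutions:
 u(b) = C1 + C2*erf(sqrt(2)*b/2)


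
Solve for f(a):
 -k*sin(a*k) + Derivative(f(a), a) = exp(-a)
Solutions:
 f(a) = C1 - cos(a*k) - exp(-a)


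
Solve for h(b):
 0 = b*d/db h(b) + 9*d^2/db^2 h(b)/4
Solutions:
 h(b) = C1 + C2*erf(sqrt(2)*b/3)


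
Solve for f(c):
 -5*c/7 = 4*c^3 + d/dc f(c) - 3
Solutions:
 f(c) = C1 - c^4 - 5*c^2/14 + 3*c


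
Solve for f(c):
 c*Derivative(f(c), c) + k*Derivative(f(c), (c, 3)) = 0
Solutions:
 f(c) = C1 + Integral(C2*airyai(c*(-1/k)^(1/3)) + C3*airybi(c*(-1/k)^(1/3)), c)


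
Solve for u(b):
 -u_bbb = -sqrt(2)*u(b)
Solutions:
 u(b) = C3*exp(2^(1/6)*b) + (C1*sin(2^(1/6)*sqrt(3)*b/2) + C2*cos(2^(1/6)*sqrt(3)*b/2))*exp(-2^(1/6)*b/2)


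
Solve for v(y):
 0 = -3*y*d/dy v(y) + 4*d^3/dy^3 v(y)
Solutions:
 v(y) = C1 + Integral(C2*airyai(6^(1/3)*y/2) + C3*airybi(6^(1/3)*y/2), y)


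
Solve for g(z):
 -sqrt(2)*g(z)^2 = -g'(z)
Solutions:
 g(z) = -1/(C1 + sqrt(2)*z)


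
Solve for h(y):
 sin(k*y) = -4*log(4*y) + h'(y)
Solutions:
 h(y) = C1 + 4*y*log(y) - 4*y + 8*y*log(2) + Piecewise((-cos(k*y)/k, Ne(k, 0)), (0, True))


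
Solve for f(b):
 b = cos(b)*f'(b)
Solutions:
 f(b) = C1 + Integral(b/cos(b), b)


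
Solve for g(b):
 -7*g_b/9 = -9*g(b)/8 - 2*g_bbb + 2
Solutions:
 g(b) = C1*exp(6^(1/3)*b*(28*6^(1/3)/(sqrt(4651257) + 2187)^(1/3) + (sqrt(4651257) + 2187)^(1/3))/72)*sin(2^(1/3)*3^(1/6)*b*(-3^(2/3)*(sqrt(4651257) + 2187)^(1/3) + 84*2^(1/3)/(sqrt(4651257) + 2187)^(1/3))/72) + C2*exp(6^(1/3)*b*(28*6^(1/3)/(sqrt(4651257) + 2187)^(1/3) + (sqrt(4651257) + 2187)^(1/3))/72)*cos(2^(1/3)*3^(1/6)*b*(-3^(2/3)*(sqrt(4651257) + 2187)^(1/3) + 84*2^(1/3)/(sqrt(4651257) + 2187)^(1/3))/72) + C3*exp(-6^(1/3)*b*(28*6^(1/3)/(sqrt(4651257) + 2187)^(1/3) + (sqrt(4651257) + 2187)^(1/3))/36) + 16/9


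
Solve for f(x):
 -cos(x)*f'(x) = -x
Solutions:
 f(x) = C1 + Integral(x/cos(x), x)


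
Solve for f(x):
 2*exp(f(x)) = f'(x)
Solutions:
 f(x) = log(-1/(C1 + 2*x))


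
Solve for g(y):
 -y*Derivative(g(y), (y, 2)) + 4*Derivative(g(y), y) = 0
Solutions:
 g(y) = C1 + C2*y^5


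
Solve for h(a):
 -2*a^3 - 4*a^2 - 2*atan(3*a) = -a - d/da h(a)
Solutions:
 h(a) = C1 + a^4/2 + 4*a^3/3 - a^2/2 + 2*a*atan(3*a) - log(9*a^2 + 1)/3


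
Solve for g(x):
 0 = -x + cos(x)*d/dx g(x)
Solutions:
 g(x) = C1 + Integral(x/cos(x), x)


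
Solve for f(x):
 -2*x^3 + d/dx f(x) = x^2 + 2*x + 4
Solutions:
 f(x) = C1 + x^4/2 + x^3/3 + x^2 + 4*x


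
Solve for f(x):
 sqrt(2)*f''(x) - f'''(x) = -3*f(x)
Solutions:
 f(x) = C1*exp(x*(-2^(2/3)*(4*sqrt(2) + 81 + sqrt(-32 + (4*sqrt(2) + 81)^2))^(1/3) - 4*2^(1/3)/(4*sqrt(2) + 81 + sqrt(-32 + (4*sqrt(2) + 81)^2))^(1/3) + 4*sqrt(2))/12)*sin(2^(1/3)*sqrt(3)*x*(-2^(1/3)*(4*sqrt(2) + 81 + sqrt(-32 + 729*(-3 - 4*sqrt(2)/27)^2))^(1/3) + 4/(4*sqrt(2) + 81 + sqrt(-32 + 729*(-3 - 4*sqrt(2)/27)^2))^(1/3))/12) + C2*exp(x*(-2^(2/3)*(4*sqrt(2) + 81 + sqrt(-32 + (4*sqrt(2) + 81)^2))^(1/3) - 4*2^(1/3)/(4*sqrt(2) + 81 + sqrt(-32 + (4*sqrt(2) + 81)^2))^(1/3) + 4*sqrt(2))/12)*cos(2^(1/3)*sqrt(3)*x*(-2^(1/3)*(4*sqrt(2) + 81 + sqrt(-32 + 729*(-3 - 4*sqrt(2)/27)^2))^(1/3) + 4/(4*sqrt(2) + 81 + sqrt(-32 + 729*(-3 - 4*sqrt(2)/27)^2))^(1/3))/12) + C3*exp(x*(4*2^(1/3)/(4*sqrt(2) + 81 + sqrt(-32 + (4*sqrt(2) + 81)^2))^(1/3) + 2*sqrt(2) + 2^(2/3)*(4*sqrt(2) + 81 + sqrt(-32 + (4*sqrt(2) + 81)^2))^(1/3))/6)


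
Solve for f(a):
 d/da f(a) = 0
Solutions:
 f(a) = C1


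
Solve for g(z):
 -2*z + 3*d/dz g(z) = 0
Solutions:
 g(z) = C1 + z^2/3


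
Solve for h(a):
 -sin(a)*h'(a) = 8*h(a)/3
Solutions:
 h(a) = C1*(cos(a) + 1)^(4/3)/(cos(a) - 1)^(4/3)


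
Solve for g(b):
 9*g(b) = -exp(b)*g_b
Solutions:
 g(b) = C1*exp(9*exp(-b))


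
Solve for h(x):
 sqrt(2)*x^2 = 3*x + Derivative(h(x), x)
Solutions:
 h(x) = C1 + sqrt(2)*x^3/3 - 3*x^2/2


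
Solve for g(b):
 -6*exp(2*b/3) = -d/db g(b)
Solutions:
 g(b) = C1 + 9*exp(2*b/3)


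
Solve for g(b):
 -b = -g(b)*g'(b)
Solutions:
 g(b) = -sqrt(C1 + b^2)
 g(b) = sqrt(C1 + b^2)


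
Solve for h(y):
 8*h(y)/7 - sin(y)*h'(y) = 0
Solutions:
 h(y) = C1*(cos(y) - 1)^(4/7)/(cos(y) + 1)^(4/7)


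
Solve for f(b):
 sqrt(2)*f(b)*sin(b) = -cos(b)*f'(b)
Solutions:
 f(b) = C1*cos(b)^(sqrt(2))


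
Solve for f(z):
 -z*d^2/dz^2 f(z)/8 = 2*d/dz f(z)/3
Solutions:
 f(z) = C1 + C2/z^(13/3)


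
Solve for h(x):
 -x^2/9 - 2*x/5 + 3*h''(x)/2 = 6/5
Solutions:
 h(x) = C1 + C2*x + x^4/162 + 2*x^3/45 + 2*x^2/5


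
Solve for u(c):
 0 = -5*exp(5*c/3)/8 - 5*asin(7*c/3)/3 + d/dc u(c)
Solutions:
 u(c) = C1 + 5*c*asin(7*c/3)/3 + 5*sqrt(9 - 49*c^2)/21 + 3*exp(5*c/3)/8


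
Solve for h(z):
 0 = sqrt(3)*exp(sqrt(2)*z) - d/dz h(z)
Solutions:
 h(z) = C1 + sqrt(6)*exp(sqrt(2)*z)/2


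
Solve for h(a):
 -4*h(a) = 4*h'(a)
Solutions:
 h(a) = C1*exp(-a)


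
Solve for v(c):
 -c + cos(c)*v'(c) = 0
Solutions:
 v(c) = C1 + Integral(c/cos(c), c)


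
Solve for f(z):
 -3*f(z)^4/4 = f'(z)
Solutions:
 f(z) = 2^(2/3)*(1/(C1 + 9*z))^(1/3)
 f(z) = (-6^(2/3) - 3*2^(2/3)*3^(1/6)*I)*(1/(C1 + 3*z))^(1/3)/6
 f(z) = (-6^(2/3) + 3*2^(2/3)*3^(1/6)*I)*(1/(C1 + 3*z))^(1/3)/6


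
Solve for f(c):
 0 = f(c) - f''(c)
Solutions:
 f(c) = C1*exp(-c) + C2*exp(c)


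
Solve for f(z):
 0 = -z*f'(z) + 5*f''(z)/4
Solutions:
 f(z) = C1 + C2*erfi(sqrt(10)*z/5)


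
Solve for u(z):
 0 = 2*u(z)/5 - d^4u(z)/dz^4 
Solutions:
 u(z) = C1*exp(-2^(1/4)*5^(3/4)*z/5) + C2*exp(2^(1/4)*5^(3/4)*z/5) + C3*sin(2^(1/4)*5^(3/4)*z/5) + C4*cos(2^(1/4)*5^(3/4)*z/5)


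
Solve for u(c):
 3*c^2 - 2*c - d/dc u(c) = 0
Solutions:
 u(c) = C1 + c^3 - c^2


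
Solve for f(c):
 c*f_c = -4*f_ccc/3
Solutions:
 f(c) = C1 + Integral(C2*airyai(-6^(1/3)*c/2) + C3*airybi(-6^(1/3)*c/2), c)


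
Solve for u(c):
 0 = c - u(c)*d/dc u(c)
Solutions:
 u(c) = -sqrt(C1 + c^2)
 u(c) = sqrt(C1 + c^2)


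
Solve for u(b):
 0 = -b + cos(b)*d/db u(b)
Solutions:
 u(b) = C1 + Integral(b/cos(b), b)


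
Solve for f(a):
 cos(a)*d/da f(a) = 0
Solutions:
 f(a) = C1


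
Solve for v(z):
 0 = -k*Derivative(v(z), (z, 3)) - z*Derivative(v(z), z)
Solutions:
 v(z) = C1 + Integral(C2*airyai(z*(-1/k)^(1/3)) + C3*airybi(z*(-1/k)^(1/3)), z)


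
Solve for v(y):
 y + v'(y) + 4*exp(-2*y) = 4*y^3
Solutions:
 v(y) = C1 + y^4 - y^2/2 + 2*exp(-2*y)


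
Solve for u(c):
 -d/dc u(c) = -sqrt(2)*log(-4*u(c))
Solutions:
 -sqrt(2)*Integral(1/(log(-_y) + 2*log(2)), (_y, u(c)))/2 = C1 - c


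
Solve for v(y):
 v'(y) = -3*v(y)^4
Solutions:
 v(y) = (-3^(2/3) - 3*3^(1/6)*I)*(1/(C1 + 3*y))^(1/3)/6
 v(y) = (-3^(2/3) + 3*3^(1/6)*I)*(1/(C1 + 3*y))^(1/3)/6
 v(y) = (1/(C1 + 9*y))^(1/3)


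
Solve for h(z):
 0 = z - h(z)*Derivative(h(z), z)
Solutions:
 h(z) = -sqrt(C1 + z^2)
 h(z) = sqrt(C1 + z^2)


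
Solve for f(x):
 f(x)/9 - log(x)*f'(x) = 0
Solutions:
 f(x) = C1*exp(li(x)/9)


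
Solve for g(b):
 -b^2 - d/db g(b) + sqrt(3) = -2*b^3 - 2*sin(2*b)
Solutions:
 g(b) = C1 + b^4/2 - b^3/3 + sqrt(3)*b - cos(2*b)


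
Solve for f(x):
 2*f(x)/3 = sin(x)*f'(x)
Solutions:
 f(x) = C1*(cos(x) - 1)^(1/3)/(cos(x) + 1)^(1/3)


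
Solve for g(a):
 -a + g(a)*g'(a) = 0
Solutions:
 g(a) = -sqrt(C1 + a^2)
 g(a) = sqrt(C1 + a^2)


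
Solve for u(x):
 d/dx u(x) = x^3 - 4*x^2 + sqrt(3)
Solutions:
 u(x) = C1 + x^4/4 - 4*x^3/3 + sqrt(3)*x


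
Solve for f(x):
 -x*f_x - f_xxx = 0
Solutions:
 f(x) = C1 + Integral(C2*airyai(-x) + C3*airybi(-x), x)


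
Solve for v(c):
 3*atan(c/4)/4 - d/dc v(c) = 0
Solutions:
 v(c) = C1 + 3*c*atan(c/4)/4 - 3*log(c^2 + 16)/2


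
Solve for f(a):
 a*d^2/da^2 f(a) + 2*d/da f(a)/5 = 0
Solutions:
 f(a) = C1 + C2*a^(3/5)


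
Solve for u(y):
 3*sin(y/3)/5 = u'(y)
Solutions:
 u(y) = C1 - 9*cos(y/3)/5


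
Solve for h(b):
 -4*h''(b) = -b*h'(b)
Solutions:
 h(b) = C1 + C2*erfi(sqrt(2)*b/4)


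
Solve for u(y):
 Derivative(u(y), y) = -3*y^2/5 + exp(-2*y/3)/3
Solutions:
 u(y) = C1 - y^3/5 - exp(-2*y/3)/2


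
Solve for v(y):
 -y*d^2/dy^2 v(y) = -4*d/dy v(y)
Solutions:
 v(y) = C1 + C2*y^5


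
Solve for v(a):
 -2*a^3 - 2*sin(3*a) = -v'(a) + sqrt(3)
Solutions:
 v(a) = C1 + a^4/2 + sqrt(3)*a - 2*cos(3*a)/3


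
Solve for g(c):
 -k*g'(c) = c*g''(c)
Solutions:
 g(c) = C1 + c^(1 - re(k))*(C2*sin(log(c)*Abs(im(k))) + C3*cos(log(c)*im(k)))


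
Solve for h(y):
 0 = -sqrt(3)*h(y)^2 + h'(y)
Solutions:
 h(y) = -1/(C1 + sqrt(3)*y)


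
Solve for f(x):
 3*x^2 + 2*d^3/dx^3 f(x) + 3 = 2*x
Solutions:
 f(x) = C1 + C2*x + C3*x^2 - x^5/40 + x^4/24 - x^3/4


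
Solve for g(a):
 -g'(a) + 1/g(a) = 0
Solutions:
 g(a) = -sqrt(C1 + 2*a)
 g(a) = sqrt(C1 + 2*a)


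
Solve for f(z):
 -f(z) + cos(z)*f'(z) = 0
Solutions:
 f(z) = C1*sqrt(sin(z) + 1)/sqrt(sin(z) - 1)


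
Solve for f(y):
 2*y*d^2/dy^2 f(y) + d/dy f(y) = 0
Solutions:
 f(y) = C1 + C2*sqrt(y)


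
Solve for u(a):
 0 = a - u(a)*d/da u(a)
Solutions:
 u(a) = -sqrt(C1 + a^2)
 u(a) = sqrt(C1 + a^2)


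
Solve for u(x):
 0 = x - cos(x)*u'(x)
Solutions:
 u(x) = C1 + Integral(x/cos(x), x)


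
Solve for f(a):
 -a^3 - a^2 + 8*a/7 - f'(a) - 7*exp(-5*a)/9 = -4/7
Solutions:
 f(a) = C1 - a^4/4 - a^3/3 + 4*a^2/7 + 4*a/7 + 7*exp(-5*a)/45


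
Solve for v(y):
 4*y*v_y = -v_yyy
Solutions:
 v(y) = C1 + Integral(C2*airyai(-2^(2/3)*y) + C3*airybi(-2^(2/3)*y), y)


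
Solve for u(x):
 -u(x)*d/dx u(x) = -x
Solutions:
 u(x) = -sqrt(C1 + x^2)
 u(x) = sqrt(C1 + x^2)


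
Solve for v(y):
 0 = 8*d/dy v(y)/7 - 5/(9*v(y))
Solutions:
 v(y) = -sqrt(C1 + 35*y)/6
 v(y) = sqrt(C1 + 35*y)/6


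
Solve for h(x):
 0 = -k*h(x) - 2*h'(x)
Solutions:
 h(x) = C1*exp(-k*x/2)


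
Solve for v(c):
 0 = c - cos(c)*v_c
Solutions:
 v(c) = C1 + Integral(c/cos(c), c)


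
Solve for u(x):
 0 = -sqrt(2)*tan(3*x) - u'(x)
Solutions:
 u(x) = C1 + sqrt(2)*log(cos(3*x))/3


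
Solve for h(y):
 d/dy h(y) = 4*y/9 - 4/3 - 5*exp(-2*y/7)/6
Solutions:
 h(y) = C1 + 2*y^2/9 - 4*y/3 + 35*exp(-2*y/7)/12


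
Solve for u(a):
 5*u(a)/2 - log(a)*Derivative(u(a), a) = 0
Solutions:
 u(a) = C1*exp(5*li(a)/2)


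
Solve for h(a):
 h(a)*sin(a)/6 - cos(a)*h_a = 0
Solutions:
 h(a) = C1/cos(a)^(1/6)


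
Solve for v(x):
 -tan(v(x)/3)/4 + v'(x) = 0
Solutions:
 v(x) = -3*asin(C1*exp(x/12)) + 3*pi
 v(x) = 3*asin(C1*exp(x/12))


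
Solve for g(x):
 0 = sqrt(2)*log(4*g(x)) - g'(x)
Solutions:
 -sqrt(2)*Integral(1/(log(_y) + 2*log(2)), (_y, g(x)))/2 = C1 - x


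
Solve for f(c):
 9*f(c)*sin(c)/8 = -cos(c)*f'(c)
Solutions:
 f(c) = C1*cos(c)^(9/8)


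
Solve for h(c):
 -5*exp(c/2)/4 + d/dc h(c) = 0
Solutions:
 h(c) = C1 + 5*exp(c/2)/2


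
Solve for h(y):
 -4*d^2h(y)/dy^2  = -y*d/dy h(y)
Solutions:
 h(y) = C1 + C2*erfi(sqrt(2)*y/4)


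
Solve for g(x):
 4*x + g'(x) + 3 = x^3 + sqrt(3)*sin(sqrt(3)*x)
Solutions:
 g(x) = C1 + x^4/4 - 2*x^2 - 3*x - cos(sqrt(3)*x)


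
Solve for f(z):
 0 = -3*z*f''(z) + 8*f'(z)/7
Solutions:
 f(z) = C1 + C2*z^(29/21)


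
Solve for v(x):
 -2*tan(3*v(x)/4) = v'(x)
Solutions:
 v(x) = -4*asin(C1*exp(-3*x/2))/3 + 4*pi/3
 v(x) = 4*asin(C1*exp(-3*x/2))/3


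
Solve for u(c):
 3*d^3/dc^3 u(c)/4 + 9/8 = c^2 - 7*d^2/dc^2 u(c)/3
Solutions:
 u(c) = C1 + C2*c + C3*exp(-28*c/9) + c^4/28 - 9*c^3/196 - 135*c^2/686


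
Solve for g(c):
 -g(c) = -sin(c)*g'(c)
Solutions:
 g(c) = C1*sqrt(cos(c) - 1)/sqrt(cos(c) + 1)


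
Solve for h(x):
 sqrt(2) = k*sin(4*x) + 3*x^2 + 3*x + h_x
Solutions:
 h(x) = C1 + k*cos(4*x)/4 - x^3 - 3*x^2/2 + sqrt(2)*x


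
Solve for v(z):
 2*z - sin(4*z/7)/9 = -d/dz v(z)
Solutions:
 v(z) = C1 - z^2 - 7*cos(4*z/7)/36


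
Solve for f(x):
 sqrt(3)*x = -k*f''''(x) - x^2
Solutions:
 f(x) = C1 + C2*x + C3*x^2 + C4*x^3 - x^6/(360*k) - sqrt(3)*x^5/(120*k)


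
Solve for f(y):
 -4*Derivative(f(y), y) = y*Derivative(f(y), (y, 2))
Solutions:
 f(y) = C1 + C2/y^3


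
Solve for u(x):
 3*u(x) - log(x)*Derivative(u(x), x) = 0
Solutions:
 u(x) = C1*exp(3*li(x))


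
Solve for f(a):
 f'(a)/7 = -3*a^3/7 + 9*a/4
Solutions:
 f(a) = C1 - 3*a^4/4 + 63*a^2/8


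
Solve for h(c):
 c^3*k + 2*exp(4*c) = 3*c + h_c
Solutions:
 h(c) = C1 + c^4*k/4 - 3*c^2/2 + exp(4*c)/2


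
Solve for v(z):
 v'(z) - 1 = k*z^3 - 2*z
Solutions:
 v(z) = C1 + k*z^4/4 - z^2 + z


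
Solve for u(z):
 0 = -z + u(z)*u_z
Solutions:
 u(z) = -sqrt(C1 + z^2)
 u(z) = sqrt(C1 + z^2)


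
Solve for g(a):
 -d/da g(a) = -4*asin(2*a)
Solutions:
 g(a) = C1 + 4*a*asin(2*a) + 2*sqrt(1 - 4*a^2)


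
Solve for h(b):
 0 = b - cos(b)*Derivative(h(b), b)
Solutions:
 h(b) = C1 + Integral(b/cos(b), b)


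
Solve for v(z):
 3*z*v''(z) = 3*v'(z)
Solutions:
 v(z) = C1 + C2*z^2


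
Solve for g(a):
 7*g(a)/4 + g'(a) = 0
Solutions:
 g(a) = C1*exp(-7*a/4)


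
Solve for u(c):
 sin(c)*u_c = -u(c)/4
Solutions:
 u(c) = C1*(cos(c) + 1)^(1/8)/(cos(c) - 1)^(1/8)


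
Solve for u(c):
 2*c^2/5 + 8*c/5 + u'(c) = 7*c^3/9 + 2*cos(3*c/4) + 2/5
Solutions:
 u(c) = C1 + 7*c^4/36 - 2*c^3/15 - 4*c^2/5 + 2*c/5 + 8*sin(3*c/4)/3


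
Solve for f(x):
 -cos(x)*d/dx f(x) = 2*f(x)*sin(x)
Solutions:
 f(x) = C1*cos(x)^2


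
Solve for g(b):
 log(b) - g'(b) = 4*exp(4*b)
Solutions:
 g(b) = C1 + b*log(b) - b - exp(4*b)


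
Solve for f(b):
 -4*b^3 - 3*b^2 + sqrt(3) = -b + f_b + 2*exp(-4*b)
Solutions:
 f(b) = C1 - b^4 - b^3 + b^2/2 + sqrt(3)*b + exp(-4*b)/2


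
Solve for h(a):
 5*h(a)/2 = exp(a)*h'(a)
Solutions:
 h(a) = C1*exp(-5*exp(-a)/2)


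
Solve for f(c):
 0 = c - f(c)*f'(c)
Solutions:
 f(c) = -sqrt(C1 + c^2)
 f(c) = sqrt(C1 + c^2)


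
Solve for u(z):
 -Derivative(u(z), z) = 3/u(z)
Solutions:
 u(z) = -sqrt(C1 - 6*z)
 u(z) = sqrt(C1 - 6*z)


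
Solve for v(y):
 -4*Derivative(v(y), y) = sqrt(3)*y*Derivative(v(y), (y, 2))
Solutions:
 v(y) = C1 + C2*y^(1 - 4*sqrt(3)/3)


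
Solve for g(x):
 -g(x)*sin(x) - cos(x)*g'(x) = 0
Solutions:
 g(x) = C1*cos(x)


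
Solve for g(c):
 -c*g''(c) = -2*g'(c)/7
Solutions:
 g(c) = C1 + C2*c^(9/7)


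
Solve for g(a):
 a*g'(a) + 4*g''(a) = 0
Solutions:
 g(a) = C1 + C2*erf(sqrt(2)*a/4)


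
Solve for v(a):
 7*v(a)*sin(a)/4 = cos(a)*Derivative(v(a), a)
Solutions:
 v(a) = C1/cos(a)^(7/4)


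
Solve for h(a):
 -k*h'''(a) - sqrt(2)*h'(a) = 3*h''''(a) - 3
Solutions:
 h(a) = C1 + C2*exp(-a*(2*2^(1/3)*k^2/(2*k^3 + sqrt(-4*k^6 + (2*k^3 + 243*sqrt(2))^2) + 243*sqrt(2))^(1/3) + 2*k + 2^(2/3)*(2*k^3 + sqrt(-4*k^6 + (2*k^3 + 243*sqrt(2))^2) + 243*sqrt(2))^(1/3))/18) + C3*exp(a*(-8*2^(1/3)*k^2/((-1 + sqrt(3)*I)*(2*k^3 + sqrt(-4*k^6 + (2*k^3 + 243*sqrt(2))^2) + 243*sqrt(2))^(1/3)) - 4*k + 2^(2/3)*(2*k^3 + sqrt(-4*k^6 + (2*k^3 + 243*sqrt(2))^2) + 243*sqrt(2))^(1/3) - 2^(2/3)*sqrt(3)*I*(2*k^3 + sqrt(-4*k^6 + (2*k^3 + 243*sqrt(2))^2) + 243*sqrt(2))^(1/3))/36) + C4*exp(a*(8*2^(1/3)*k^2/((1 + sqrt(3)*I)*(2*k^3 + sqrt(-4*k^6 + (2*k^3 + 243*sqrt(2))^2) + 243*sqrt(2))^(1/3)) - 4*k + 2^(2/3)*(2*k^3 + sqrt(-4*k^6 + (2*k^3 + 243*sqrt(2))^2) + 243*sqrt(2))^(1/3) + 2^(2/3)*sqrt(3)*I*(2*k^3 + sqrt(-4*k^6 + (2*k^3 + 243*sqrt(2))^2) + 243*sqrt(2))^(1/3))/36) + 3*sqrt(2)*a/2


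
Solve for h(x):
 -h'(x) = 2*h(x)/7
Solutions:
 h(x) = C1*exp(-2*x/7)


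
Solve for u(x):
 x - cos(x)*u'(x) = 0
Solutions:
 u(x) = C1 + Integral(x/cos(x), x)


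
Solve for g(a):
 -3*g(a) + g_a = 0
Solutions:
 g(a) = C1*exp(3*a)


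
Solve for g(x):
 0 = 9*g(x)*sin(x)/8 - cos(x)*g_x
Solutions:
 g(x) = C1/cos(x)^(9/8)


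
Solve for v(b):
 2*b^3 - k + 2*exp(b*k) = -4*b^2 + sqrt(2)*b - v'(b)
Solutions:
 v(b) = C1 - b^4/2 - 4*b^3/3 + sqrt(2)*b^2/2 + b*k - 2*exp(b*k)/k


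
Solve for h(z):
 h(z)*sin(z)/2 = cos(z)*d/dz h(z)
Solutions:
 h(z) = C1/sqrt(cos(z))


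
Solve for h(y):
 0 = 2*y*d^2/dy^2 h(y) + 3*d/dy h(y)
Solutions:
 h(y) = C1 + C2/sqrt(y)


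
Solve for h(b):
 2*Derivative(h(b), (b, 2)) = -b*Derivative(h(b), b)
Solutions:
 h(b) = C1 + C2*erf(b/2)


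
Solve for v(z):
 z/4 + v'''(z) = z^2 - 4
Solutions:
 v(z) = C1 + C2*z + C3*z^2 + z^5/60 - z^4/96 - 2*z^3/3


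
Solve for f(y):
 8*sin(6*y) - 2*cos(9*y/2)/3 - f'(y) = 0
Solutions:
 f(y) = C1 - 4*sin(9*y/2)/27 - 4*cos(6*y)/3


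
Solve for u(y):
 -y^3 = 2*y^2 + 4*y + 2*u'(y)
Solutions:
 u(y) = C1 - y^4/8 - y^3/3 - y^2


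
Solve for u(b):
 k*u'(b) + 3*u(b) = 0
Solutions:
 u(b) = C1*exp(-3*b/k)


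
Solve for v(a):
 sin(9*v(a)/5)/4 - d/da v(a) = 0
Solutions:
 -a/4 + 5*log(cos(9*v(a)/5) - 1)/18 - 5*log(cos(9*v(a)/5) + 1)/18 = C1


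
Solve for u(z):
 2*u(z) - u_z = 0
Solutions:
 u(z) = C1*exp(2*z)


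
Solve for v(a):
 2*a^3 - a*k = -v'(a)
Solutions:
 v(a) = C1 - a^4/2 + a^2*k/2


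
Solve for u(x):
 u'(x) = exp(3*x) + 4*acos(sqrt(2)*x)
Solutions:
 u(x) = C1 + 4*x*acos(sqrt(2)*x) - 2*sqrt(2)*sqrt(1 - 2*x^2) + exp(3*x)/3


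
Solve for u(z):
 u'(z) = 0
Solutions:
 u(z) = C1


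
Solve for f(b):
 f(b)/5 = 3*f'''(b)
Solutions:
 f(b) = C3*exp(15^(2/3)*b/15) + (C1*sin(3^(1/6)*5^(2/3)*b/10) + C2*cos(3^(1/6)*5^(2/3)*b/10))*exp(-15^(2/3)*b/30)


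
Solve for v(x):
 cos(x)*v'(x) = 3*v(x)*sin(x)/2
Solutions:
 v(x) = C1/cos(x)^(3/2)


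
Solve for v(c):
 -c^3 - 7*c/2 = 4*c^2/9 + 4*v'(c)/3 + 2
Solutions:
 v(c) = C1 - 3*c^4/16 - c^3/9 - 21*c^2/16 - 3*c/2


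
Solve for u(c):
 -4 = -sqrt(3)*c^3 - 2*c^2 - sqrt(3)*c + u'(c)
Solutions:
 u(c) = C1 + sqrt(3)*c^4/4 + 2*c^3/3 + sqrt(3)*c^2/2 - 4*c


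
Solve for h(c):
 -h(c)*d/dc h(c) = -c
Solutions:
 h(c) = -sqrt(C1 + c^2)
 h(c) = sqrt(C1 + c^2)


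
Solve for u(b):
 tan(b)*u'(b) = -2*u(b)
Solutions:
 u(b) = C1/sin(b)^2


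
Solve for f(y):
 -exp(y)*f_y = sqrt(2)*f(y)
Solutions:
 f(y) = C1*exp(sqrt(2)*exp(-y))


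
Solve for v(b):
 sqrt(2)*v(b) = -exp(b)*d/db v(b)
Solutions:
 v(b) = C1*exp(sqrt(2)*exp(-b))


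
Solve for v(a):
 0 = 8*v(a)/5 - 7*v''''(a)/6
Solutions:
 v(a) = C1*exp(-2*3^(1/4)*35^(3/4)*a/35) + C2*exp(2*3^(1/4)*35^(3/4)*a/35) + C3*sin(2*3^(1/4)*35^(3/4)*a/35) + C4*cos(2*3^(1/4)*35^(3/4)*a/35)


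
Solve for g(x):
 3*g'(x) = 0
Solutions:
 g(x) = C1


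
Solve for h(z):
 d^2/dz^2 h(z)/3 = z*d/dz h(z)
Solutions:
 h(z) = C1 + C2*erfi(sqrt(6)*z/2)


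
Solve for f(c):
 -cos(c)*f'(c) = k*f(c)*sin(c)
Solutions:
 f(c) = C1*exp(k*log(cos(c)))


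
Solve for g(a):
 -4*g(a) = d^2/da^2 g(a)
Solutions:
 g(a) = C1*sin(2*a) + C2*cos(2*a)


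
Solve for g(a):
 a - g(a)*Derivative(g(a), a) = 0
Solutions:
 g(a) = -sqrt(C1 + a^2)
 g(a) = sqrt(C1 + a^2)


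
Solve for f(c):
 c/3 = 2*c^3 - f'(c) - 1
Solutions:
 f(c) = C1 + c^4/2 - c^2/6 - c


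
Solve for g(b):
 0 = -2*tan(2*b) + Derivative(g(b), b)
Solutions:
 g(b) = C1 - log(cos(2*b))


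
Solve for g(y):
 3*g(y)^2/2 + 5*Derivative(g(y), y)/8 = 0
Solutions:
 g(y) = 5/(C1 + 12*y)


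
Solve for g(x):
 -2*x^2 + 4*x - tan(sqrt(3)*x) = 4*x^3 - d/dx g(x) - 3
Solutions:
 g(x) = C1 + x^4 + 2*x^3/3 - 2*x^2 - 3*x - sqrt(3)*log(cos(sqrt(3)*x))/3


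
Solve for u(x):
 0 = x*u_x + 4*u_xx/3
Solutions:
 u(x) = C1 + C2*erf(sqrt(6)*x/4)


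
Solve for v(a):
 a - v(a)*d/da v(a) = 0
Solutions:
 v(a) = -sqrt(C1 + a^2)
 v(a) = sqrt(C1 + a^2)


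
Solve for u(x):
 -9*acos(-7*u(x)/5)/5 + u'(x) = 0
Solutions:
 Integral(1/acos(-7*_y/5), (_y, u(x))) = C1 + 9*x/5


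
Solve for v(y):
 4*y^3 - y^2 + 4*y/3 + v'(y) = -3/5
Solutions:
 v(y) = C1 - y^4 + y^3/3 - 2*y^2/3 - 3*y/5
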